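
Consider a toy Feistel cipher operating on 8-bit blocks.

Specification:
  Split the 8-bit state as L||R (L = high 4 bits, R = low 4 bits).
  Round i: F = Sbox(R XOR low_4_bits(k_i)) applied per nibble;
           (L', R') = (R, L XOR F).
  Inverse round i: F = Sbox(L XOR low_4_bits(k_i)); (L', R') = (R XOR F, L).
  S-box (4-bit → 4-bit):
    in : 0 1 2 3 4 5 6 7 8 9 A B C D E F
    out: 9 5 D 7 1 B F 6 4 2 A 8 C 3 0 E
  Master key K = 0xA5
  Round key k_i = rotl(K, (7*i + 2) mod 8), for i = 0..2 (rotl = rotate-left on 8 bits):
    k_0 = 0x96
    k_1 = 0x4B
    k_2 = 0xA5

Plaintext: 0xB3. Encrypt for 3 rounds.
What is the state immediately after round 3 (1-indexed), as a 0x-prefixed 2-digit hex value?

0xB0

s_0 = plaintext = 0xB3
s_1 = Round(s_0, k_0) = 0x30
s_2 = Round(s_1, k_1) = 0x0B
s_3 = Round(s_2, k_2) = 0xB0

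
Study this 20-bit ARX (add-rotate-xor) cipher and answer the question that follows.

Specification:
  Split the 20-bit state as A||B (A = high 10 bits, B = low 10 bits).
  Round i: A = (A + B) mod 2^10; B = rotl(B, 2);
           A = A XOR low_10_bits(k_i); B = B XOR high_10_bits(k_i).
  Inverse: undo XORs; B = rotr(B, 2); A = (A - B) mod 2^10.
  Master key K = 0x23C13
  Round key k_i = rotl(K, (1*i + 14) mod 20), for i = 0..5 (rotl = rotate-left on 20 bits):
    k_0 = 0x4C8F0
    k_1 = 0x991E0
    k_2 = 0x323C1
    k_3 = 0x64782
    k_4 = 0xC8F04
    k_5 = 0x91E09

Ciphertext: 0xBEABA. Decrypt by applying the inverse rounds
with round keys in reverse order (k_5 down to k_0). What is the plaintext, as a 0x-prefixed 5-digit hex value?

s_0 = ciphertext = 0xBEABA
s_1 = InvRound(s_0, k_5) = 0xED13F
s_2 = InvRound(s_1, k_4) = 0x0A487
s_3 = InvRound(s_2, k_3) = 0x59A45
s_4 = InvRound(s_3, k_2) = 0x411A3
s_5 = InvRound(s_4, k_1) = 0x3CFF1
s_6 = InvRound(s_5, k_0) = 0x14FB0

0x14FB0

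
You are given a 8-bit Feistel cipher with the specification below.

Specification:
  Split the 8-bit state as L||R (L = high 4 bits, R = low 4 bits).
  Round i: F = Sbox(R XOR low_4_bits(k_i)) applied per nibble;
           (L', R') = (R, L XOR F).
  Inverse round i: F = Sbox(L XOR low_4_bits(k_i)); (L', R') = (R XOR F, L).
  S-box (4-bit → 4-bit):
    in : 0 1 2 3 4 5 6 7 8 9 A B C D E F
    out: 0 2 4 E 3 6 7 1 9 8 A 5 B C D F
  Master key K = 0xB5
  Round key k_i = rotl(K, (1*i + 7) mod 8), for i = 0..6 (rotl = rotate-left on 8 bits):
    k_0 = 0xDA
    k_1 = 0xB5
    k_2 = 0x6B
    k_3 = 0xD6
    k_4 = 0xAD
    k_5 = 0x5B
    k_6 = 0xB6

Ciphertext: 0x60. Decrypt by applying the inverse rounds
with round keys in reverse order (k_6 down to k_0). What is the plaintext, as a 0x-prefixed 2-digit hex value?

s_0 = ciphertext = 0x60
s_1 = InvRound(s_0, k_6) = 0x06
s_2 = InvRound(s_1, k_5) = 0x30
s_3 = InvRound(s_2, k_4) = 0xD3
s_4 = InvRound(s_3, k_3) = 0x6D
s_5 = InvRound(s_4, k_2) = 0x16
s_6 = InvRound(s_5, k_1) = 0x51
s_7 = InvRound(s_6, k_0) = 0xE5

0xE5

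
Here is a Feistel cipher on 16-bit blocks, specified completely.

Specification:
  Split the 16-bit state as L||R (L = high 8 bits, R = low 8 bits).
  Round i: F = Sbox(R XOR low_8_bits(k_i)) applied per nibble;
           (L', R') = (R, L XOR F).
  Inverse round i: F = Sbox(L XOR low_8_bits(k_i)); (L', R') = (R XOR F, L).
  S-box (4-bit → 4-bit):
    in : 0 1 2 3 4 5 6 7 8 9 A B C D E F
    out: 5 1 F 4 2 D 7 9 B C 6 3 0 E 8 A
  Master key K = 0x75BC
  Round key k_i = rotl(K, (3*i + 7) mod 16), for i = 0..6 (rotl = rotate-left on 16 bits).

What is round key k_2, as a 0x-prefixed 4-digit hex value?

K = 0x75BC
k_0 = rotl(K, (3*0+7) mod 16) = rotl(K, 7) = 0xDE3A
k_1 = rotl(K, (3*1+7) mod 16) = rotl(K, 10) = 0xF1D6
k_2 = rotl(K, (3*2+7) mod 16) = rotl(K, 13) = 0x8EB7

0x8EB7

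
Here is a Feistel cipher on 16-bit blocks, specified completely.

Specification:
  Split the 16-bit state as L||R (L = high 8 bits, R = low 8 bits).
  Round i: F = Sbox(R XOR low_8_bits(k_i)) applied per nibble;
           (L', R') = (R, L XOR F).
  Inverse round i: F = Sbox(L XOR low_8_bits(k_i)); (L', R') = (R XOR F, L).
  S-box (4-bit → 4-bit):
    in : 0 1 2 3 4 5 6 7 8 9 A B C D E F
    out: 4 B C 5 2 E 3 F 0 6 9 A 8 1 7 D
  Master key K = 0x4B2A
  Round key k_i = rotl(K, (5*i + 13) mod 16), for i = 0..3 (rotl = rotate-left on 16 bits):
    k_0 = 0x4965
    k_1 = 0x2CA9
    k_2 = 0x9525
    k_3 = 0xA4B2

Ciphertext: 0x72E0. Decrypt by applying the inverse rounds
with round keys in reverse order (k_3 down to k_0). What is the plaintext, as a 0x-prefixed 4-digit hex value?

s_0 = ciphertext = 0x72E0
s_1 = InvRound(s_0, k_3) = 0x6472
s_2 = InvRound(s_1, k_2) = 0x5964
s_3 = InvRound(s_2, k_1) = 0xB059
s_4 = InvRound(s_3, k_0) = 0x47B0

0x47B0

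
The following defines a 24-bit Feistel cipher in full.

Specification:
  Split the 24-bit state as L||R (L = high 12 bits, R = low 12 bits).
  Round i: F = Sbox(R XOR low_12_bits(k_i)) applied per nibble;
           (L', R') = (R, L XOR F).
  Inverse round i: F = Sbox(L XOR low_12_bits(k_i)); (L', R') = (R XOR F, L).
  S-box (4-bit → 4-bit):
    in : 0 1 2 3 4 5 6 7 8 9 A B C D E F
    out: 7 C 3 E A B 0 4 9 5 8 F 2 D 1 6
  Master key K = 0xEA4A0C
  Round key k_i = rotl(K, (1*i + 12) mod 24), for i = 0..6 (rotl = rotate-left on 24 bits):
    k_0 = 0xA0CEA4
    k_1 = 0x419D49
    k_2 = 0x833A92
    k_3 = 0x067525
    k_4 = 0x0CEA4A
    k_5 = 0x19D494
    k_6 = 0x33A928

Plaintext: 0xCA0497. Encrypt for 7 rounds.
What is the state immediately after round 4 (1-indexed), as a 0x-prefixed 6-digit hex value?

0xB020D7

s_0 = plaintext = 0xCA0497
s_1 = Round(s_0, k_0) = 0x49744E
s_2 = Round(s_1, k_1) = 0x44E1E3
s_3 = Round(s_2, k_2) = 0x1E3B02
s_4 = Round(s_3, k_3) = 0xB020D7
s_5 = Round(s_4, k_4) = 0x0D735F
s_6 = Round(s_5, k_5) = 0x35F4F8
s_7 = Round(s_6, k_6) = 0x4F8E88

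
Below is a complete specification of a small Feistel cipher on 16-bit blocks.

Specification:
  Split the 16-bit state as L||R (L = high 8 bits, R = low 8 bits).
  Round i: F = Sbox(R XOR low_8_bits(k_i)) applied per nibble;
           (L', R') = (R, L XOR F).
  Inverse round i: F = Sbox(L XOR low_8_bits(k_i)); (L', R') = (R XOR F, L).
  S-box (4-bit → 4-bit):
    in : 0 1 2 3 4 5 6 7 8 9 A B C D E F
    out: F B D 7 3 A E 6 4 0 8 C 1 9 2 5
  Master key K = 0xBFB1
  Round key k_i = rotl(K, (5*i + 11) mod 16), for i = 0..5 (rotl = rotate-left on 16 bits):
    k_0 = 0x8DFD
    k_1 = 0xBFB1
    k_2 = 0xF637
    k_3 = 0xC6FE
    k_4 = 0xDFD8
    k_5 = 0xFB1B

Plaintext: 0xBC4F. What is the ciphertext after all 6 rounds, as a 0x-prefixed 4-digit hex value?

s_0 = plaintext = 0xBC4F
s_1 = Round(s_0, k_0) = 0x4F71
s_2 = Round(s_1, k_1) = 0x7150
s_3 = Round(s_2, k_2) = 0x5097
s_4 = Round(s_3, k_3) = 0x97B0
s_5 = Round(s_4, k_4) = 0xB073
s_6 = Round(s_5, k_5) = 0x7354

0x7354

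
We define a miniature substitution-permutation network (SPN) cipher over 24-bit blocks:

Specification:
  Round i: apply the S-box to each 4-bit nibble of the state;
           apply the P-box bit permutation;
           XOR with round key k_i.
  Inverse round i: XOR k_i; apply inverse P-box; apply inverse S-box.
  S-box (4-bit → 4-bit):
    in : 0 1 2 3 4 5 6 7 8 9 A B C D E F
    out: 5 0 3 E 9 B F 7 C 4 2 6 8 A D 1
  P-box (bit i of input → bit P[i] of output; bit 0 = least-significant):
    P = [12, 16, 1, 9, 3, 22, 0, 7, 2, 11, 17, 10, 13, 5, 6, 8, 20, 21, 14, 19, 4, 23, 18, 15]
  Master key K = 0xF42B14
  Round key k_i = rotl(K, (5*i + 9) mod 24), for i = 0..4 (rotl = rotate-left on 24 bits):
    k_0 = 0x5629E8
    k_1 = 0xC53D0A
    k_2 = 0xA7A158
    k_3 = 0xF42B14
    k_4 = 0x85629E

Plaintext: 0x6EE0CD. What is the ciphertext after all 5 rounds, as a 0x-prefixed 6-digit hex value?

s_0 = plaintext = 0x6EE0CD
s_1 = Round(s_0, k_0) = 0xC9CA3C
s_2 = Round(s_1, k_1) = 0x85F68B
s_3 = Round(s_2, k_2) = 0x980DDF
s_4 = Round(s_3, k_3) = 0xB857D4
s_5 = Round(s_4, k_4) = 0x4B193A

0x4B193A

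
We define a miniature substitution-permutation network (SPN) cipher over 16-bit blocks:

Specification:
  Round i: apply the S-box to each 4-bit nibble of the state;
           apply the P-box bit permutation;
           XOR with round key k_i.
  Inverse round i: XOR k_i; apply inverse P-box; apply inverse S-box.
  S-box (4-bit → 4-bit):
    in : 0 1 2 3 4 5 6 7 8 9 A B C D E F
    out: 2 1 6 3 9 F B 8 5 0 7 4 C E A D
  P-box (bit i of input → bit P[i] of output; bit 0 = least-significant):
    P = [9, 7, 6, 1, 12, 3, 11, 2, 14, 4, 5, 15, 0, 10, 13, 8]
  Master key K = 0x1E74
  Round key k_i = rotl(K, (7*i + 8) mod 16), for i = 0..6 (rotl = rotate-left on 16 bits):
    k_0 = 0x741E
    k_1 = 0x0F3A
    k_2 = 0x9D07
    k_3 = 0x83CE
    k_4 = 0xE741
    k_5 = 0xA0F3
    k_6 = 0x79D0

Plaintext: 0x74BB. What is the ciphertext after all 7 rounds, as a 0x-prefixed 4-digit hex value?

0xB4D2

s_0 = plaintext = 0x74BB
s_1 = Round(s_0, k_0) = 0xBD5E
s_2 = Round(s_1, k_1) = 0xB784
s_3 = Round(s_2, k_2) = 0x2705
s_4 = Round(s_3, k_3) = 0x2504
s_5 = Round(s_4, k_4) = 0x017B
s_6 = Round(s_5, k_5) = 0xE4B7
s_7 = Round(s_6, k_6) = 0xB4D2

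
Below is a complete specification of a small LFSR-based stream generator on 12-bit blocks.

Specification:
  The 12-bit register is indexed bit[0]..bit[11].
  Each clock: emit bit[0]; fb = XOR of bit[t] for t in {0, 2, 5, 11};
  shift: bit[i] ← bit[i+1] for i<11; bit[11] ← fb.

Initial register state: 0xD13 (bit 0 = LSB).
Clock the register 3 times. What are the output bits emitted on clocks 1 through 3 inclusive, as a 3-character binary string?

reg_0 = 0xD13
clock 1: out=1, reg = 0x689
clock 2: out=1, reg = 0xB44
clock 3: out=0, reg = 0x5A2

110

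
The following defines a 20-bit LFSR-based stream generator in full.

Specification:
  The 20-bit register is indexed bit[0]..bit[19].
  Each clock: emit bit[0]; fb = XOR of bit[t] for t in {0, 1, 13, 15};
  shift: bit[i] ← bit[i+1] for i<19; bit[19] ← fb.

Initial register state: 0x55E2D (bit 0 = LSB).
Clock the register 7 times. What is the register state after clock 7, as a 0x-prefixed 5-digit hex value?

0xF6ABC

reg_0 = 0x55E2D
clock 1: out=1, reg = 0xAAF16
clock 2: out=0, reg = 0xD578B
clock 3: out=1, reg = 0x6ABC5
clock 4: out=1, reg = 0xB55E2
clock 5: out=0, reg = 0xDAAF1
clock 6: out=1, reg = 0xED578
clock 7: out=0, reg = 0xF6ABC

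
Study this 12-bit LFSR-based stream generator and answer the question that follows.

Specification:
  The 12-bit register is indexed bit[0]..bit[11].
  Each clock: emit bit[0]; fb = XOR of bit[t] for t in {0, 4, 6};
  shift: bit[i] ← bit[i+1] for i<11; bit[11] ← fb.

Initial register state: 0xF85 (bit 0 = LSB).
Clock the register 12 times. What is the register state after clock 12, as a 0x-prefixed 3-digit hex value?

0xC83

reg_0 = 0xF85
clock 1: out=1, reg = 0xFC2
clock 2: out=0, reg = 0xFE1
clock 3: out=1, reg = 0x7F0
clock 4: out=0, reg = 0x3F8
clock 5: out=0, reg = 0x1FC
clock 6: out=0, reg = 0x0FE
clock 7: out=0, reg = 0x07F
clock 8: out=1, reg = 0x83F
clock 9: out=1, reg = 0x41F
clock 10: out=1, reg = 0x20F
clock 11: out=1, reg = 0x907
clock 12: out=1, reg = 0xC83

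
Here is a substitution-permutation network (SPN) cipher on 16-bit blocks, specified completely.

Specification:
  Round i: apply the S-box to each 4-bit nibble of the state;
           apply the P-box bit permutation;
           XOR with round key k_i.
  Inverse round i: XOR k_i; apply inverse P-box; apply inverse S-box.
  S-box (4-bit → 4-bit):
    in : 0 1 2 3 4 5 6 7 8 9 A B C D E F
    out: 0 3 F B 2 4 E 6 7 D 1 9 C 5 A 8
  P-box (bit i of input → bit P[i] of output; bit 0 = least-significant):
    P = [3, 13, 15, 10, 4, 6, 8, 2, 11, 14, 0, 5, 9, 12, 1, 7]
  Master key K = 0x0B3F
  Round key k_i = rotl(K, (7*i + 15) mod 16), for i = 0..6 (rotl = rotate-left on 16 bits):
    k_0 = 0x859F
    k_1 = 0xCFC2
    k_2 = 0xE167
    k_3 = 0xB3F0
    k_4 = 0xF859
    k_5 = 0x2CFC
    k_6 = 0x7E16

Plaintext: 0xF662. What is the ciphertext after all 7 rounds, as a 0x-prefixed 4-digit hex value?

0x57DF

s_0 = plaintext = 0xF662
s_1 = Round(s_0, k_0) = 0x6072
s_2 = Round(s_1, k_1) = 0x7A08
s_3 = Round(s_2, k_2) = 0x596D
s_4 = Round(s_3, k_3) = 0x3A9F
s_5 = Round(s_4, k_4) = 0xE7CD
s_6 = Round(s_5, k_5) = 0xFD71
s_7 = Round(s_6, k_6) = 0x57DF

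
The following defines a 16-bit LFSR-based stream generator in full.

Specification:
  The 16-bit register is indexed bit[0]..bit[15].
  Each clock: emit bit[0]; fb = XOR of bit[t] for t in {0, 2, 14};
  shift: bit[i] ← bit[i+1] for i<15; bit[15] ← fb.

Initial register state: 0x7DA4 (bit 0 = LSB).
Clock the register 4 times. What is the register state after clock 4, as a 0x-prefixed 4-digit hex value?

reg_0 = 0x7DA4
clock 1: out=0, reg = 0x3ED2
clock 2: out=0, reg = 0x1F69
clock 3: out=1, reg = 0x8FB4
clock 4: out=0, reg = 0xC7DA

0xC7DA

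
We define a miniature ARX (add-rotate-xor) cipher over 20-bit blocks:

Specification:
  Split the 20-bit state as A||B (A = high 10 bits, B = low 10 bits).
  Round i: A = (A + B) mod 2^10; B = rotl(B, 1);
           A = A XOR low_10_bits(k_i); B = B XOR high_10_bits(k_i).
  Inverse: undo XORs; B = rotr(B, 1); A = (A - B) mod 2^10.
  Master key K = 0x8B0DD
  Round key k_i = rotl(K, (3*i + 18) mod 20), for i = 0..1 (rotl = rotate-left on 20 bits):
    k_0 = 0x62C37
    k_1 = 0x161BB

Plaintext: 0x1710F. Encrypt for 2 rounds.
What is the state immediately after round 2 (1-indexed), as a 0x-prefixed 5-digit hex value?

s_0 = plaintext = 0x1710F
s_1 = Round(s_0, k_0) = 0x57395
s_2 = Round(s_1, k_1) = 0x52B73

0x52B73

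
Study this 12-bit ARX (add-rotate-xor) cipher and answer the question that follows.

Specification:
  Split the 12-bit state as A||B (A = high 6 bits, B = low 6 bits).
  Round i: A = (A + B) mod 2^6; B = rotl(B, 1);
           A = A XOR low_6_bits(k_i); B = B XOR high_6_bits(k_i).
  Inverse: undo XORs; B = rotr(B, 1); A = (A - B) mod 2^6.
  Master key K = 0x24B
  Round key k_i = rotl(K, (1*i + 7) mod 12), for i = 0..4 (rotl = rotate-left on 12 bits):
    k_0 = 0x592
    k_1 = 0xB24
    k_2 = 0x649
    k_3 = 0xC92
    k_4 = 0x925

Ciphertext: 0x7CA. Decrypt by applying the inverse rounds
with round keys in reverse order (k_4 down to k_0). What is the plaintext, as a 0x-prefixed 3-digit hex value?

s_0 = ciphertext = 0x7CA
s_1 = InvRound(s_0, k_4) = 0x8D7
s_2 = InvRound(s_1, k_3) = 0xFF2
s_3 = InvRound(s_2, k_2) = 0x075
s_4 = InvRound(s_3, k_1) = 0xE6C
s_5 = InvRound(s_4, k_0) = 0x39D

0x39D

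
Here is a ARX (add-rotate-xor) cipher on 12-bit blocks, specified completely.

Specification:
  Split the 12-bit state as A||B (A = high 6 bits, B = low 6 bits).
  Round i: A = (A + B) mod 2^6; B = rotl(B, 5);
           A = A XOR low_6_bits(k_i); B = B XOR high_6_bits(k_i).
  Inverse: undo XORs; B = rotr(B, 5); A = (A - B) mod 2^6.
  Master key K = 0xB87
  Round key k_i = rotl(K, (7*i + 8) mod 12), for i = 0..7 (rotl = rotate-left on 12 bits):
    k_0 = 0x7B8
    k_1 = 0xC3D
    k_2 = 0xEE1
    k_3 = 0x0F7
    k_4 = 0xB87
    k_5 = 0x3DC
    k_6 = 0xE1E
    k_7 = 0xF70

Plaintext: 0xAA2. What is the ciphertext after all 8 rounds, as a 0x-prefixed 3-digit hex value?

s_0 = plaintext = 0xAA2
s_1 = Round(s_0, k_0) = 0xD0F
s_2 = Round(s_1, k_1) = 0xF97
s_3 = Round(s_2, k_2) = 0xD10
s_4 = Round(s_3, k_3) = 0xCCB
s_5 = Round(s_4, k_4) = 0xE4B
s_6 = Round(s_5, k_5) = 0x62A
s_7 = Round(s_6, k_6) = 0x72D
s_8 = Round(s_7, k_7) = 0xE4B

0xE4B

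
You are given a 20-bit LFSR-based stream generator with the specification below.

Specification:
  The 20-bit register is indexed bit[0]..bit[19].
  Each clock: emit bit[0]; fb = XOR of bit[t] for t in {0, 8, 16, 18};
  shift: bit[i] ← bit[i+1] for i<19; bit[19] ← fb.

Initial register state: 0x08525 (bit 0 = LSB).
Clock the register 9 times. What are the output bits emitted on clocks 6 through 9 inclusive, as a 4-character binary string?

1001

reg_0 = 0x08525
clock 1: out=1, reg = 0x04292
clock 2: out=0, reg = 0x02149
clock 3: out=1, reg = 0x010A4
clock 4: out=0, reg = 0x00852
clock 5: out=0, reg = 0x00429
clock 6: out=1, reg = 0x80214
clock 7: out=0, reg = 0x4010A
clock 8: out=0, reg = 0x20085
clock 9: out=1, reg = 0x90042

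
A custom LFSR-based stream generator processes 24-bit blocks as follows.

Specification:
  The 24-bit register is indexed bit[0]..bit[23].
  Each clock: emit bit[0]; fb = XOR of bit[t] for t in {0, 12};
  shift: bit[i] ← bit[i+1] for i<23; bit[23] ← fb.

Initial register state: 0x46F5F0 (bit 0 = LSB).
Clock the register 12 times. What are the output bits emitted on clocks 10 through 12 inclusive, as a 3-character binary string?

reg_0 = 0x46F5F0
clock 1: out=0, reg = 0xA37AF8
clock 2: out=0, reg = 0xD1BD7C
clock 3: out=0, reg = 0xE8DEBE
clock 4: out=0, reg = 0xF46F5F
clock 5: out=1, reg = 0xFA37AF
clock 6: out=1, reg = 0x7D1BD7
clock 7: out=1, reg = 0x3E8DEB
clock 8: out=1, reg = 0x9F46F5
clock 9: out=1, reg = 0xCFA37A
clock 10: out=0, reg = 0x67D1BD
clock 11: out=1, reg = 0x33E8DE
clock 12: out=0, reg = 0x19F46F

010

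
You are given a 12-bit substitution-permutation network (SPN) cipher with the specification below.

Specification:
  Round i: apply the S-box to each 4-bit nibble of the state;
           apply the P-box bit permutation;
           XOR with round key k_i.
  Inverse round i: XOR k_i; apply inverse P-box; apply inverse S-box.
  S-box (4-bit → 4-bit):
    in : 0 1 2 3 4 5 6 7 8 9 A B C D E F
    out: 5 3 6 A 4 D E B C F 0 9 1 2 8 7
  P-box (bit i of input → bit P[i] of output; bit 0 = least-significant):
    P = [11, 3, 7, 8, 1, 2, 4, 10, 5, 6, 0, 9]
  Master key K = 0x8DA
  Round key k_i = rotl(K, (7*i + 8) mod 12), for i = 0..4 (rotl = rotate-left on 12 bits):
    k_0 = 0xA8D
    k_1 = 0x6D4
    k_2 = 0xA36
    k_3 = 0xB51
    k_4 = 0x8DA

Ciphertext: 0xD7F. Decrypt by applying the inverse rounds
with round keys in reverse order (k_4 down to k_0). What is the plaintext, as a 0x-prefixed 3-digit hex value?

s_0 = ciphertext = 0xD7F
s_1 = InvRound(s_0, k_4) = 0x038
s_2 = InvRound(s_1, k_3) = 0x9A7
s_3 = InvRound(s_2, k_2) = 0x848
s_4 = InvRound(s_3, k_1) = 0xE6F
s_5 = InvRound(s_4, k_0) = 0x1B4

0x1B4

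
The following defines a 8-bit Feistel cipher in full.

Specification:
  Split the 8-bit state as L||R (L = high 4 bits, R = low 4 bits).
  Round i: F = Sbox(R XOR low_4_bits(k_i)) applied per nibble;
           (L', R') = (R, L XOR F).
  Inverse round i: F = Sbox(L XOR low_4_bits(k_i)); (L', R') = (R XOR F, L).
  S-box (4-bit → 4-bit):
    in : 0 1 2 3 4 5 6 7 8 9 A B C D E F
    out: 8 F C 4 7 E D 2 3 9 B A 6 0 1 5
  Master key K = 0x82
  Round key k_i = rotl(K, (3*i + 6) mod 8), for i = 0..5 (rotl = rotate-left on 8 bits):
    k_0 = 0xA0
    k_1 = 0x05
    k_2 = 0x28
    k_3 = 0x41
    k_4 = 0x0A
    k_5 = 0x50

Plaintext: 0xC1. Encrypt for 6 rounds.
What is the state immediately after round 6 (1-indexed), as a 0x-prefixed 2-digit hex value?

0x70

s_0 = plaintext = 0xC1
s_1 = Round(s_0, k_0) = 0x13
s_2 = Round(s_1, k_1) = 0x3C
s_3 = Round(s_2, k_2) = 0xC4
s_4 = Round(s_3, k_3) = 0x42
s_5 = Round(s_4, k_4) = 0x27
s_6 = Round(s_5, k_5) = 0x70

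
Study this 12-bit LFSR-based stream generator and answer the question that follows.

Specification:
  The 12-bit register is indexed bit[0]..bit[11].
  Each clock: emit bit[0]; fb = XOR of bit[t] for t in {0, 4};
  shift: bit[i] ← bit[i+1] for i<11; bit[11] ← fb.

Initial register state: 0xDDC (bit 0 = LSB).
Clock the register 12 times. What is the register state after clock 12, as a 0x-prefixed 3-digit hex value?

0xC01

reg_0 = 0xDDC
clock 1: out=0, reg = 0xEEE
clock 2: out=0, reg = 0x777
clock 3: out=1, reg = 0x3BB
clock 4: out=1, reg = 0x1DD
clock 5: out=1, reg = 0x0EE
clock 6: out=0, reg = 0x077
clock 7: out=1, reg = 0x03B
clock 8: out=1, reg = 0x01D
clock 9: out=1, reg = 0x00E
clock 10: out=0, reg = 0x007
clock 11: out=1, reg = 0x803
clock 12: out=1, reg = 0xC01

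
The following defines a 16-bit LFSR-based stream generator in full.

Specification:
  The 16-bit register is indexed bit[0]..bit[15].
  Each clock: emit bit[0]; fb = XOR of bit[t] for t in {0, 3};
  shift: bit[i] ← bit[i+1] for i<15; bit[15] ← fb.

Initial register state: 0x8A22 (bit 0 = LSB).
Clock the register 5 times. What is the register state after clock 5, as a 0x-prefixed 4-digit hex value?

0x3451

reg_0 = 0x8A22
clock 1: out=0, reg = 0x4511
clock 2: out=1, reg = 0xA288
clock 3: out=0, reg = 0xD144
clock 4: out=0, reg = 0x68A2
clock 5: out=0, reg = 0x3451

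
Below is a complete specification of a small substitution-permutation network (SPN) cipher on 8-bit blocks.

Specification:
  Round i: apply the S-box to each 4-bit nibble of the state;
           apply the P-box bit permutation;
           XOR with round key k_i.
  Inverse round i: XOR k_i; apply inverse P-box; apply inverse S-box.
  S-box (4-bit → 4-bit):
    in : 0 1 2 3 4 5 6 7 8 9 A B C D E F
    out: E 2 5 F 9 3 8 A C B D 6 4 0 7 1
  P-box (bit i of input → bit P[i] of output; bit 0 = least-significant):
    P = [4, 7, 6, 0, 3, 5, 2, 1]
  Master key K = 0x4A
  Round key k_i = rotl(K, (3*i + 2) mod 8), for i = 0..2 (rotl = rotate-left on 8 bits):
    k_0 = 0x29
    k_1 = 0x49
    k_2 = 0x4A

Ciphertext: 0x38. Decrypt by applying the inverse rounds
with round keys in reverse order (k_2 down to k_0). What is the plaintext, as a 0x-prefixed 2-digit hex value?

0xE9

s_0 = ciphertext = 0x38
s_1 = InvRound(s_0, k_2) = 0x72
s_2 = InvRound(s_1, k_1) = 0x94
s_3 = InvRound(s_2, k_0) = 0xE9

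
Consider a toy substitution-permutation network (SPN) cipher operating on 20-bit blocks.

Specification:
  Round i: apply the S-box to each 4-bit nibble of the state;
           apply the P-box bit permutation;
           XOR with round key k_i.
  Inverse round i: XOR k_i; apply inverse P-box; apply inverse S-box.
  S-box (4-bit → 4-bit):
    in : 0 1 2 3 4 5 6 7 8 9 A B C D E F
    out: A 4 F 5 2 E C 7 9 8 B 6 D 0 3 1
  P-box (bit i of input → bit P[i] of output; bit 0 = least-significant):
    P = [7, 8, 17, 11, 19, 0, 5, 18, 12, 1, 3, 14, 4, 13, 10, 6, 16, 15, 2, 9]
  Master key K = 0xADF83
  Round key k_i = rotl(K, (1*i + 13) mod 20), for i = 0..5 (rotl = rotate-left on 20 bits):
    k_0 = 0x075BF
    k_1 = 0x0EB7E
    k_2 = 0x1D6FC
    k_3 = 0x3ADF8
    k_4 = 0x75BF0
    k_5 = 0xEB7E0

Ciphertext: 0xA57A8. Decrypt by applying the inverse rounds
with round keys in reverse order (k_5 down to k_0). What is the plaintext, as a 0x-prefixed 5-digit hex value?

s_0 = ciphertext = 0xA57A8
s_1 = InvRound(s_0, k_5) = 0x4069D
s_2 = InvRound(s_1, k_4) = 0x36CB5
s_3 = InvRound(s_2, k_3) = 0xB9644
s_4 = InvRound(s_3, k_2) = 0xDF633
s_5 = InvRound(s_4, k_1) = 0x363A0
s_6 = InvRound(s_5, k_0) = 0xC3741

0xC3741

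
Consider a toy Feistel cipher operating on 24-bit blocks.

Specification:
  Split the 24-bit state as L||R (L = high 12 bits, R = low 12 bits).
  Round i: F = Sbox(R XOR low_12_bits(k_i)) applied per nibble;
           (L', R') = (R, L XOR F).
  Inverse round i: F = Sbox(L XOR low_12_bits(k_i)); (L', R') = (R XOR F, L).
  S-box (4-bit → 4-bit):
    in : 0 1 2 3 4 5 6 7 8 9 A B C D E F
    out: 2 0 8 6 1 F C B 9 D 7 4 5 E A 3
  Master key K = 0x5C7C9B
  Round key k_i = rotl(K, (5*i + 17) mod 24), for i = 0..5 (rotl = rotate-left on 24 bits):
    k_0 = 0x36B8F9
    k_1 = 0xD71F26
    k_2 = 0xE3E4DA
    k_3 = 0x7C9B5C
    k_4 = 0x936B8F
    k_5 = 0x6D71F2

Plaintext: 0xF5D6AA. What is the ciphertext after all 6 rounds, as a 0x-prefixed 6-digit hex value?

s_0 = plaintext = 0xF5D6AA
s_1 = Round(s_0, k_0) = 0x6AA5AB
s_2 = Round(s_1, k_1) = 0x5AB134
s_3 = Round(s_2, k_2) = 0x134A01
s_4 = Round(s_3, k_3) = 0xA011CA
s_5 = Round(s_4, k_4) = 0x1CAD1E
s_6 = Round(s_5, k_5) = 0xD1E46F

0xD1E46F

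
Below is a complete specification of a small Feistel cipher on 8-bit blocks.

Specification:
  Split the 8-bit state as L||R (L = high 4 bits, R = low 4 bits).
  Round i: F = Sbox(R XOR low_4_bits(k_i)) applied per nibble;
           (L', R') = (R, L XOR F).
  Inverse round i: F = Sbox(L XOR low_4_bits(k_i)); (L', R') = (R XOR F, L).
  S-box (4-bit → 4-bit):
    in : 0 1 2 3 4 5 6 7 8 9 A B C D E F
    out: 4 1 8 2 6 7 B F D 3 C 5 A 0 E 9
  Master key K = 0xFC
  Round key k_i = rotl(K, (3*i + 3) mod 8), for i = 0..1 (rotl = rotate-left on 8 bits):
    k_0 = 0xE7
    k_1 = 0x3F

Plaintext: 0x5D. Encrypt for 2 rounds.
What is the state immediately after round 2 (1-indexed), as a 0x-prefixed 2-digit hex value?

s_0 = plaintext = 0x5D
s_1 = Round(s_0, k_0) = 0xD9
s_2 = Round(s_1, k_1) = 0x96

0x96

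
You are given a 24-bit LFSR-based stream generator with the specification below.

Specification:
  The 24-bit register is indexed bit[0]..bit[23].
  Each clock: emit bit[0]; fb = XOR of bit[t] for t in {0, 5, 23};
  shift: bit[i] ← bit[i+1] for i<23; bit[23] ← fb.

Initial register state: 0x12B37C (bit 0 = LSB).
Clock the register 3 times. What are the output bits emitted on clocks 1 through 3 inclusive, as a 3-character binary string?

reg_0 = 0x12B37C
clock 1: out=0, reg = 0x8959BE
clock 2: out=0, reg = 0x44ACDF
clock 3: out=1, reg = 0xA2566F

001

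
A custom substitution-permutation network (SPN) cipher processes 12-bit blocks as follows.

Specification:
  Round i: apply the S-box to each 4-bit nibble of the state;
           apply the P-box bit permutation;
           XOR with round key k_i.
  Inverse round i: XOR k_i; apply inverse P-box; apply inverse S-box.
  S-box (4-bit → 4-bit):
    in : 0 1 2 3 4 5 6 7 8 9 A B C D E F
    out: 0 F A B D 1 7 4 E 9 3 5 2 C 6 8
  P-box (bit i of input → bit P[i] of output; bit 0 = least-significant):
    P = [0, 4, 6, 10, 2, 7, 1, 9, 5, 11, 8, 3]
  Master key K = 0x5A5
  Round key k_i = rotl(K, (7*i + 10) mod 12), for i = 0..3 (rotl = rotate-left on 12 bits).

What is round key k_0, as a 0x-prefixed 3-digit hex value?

0x569

K = 0x5A5
k_0 = rotl(K, (7*0+10) mod 12) = rotl(K, 10) = 0x569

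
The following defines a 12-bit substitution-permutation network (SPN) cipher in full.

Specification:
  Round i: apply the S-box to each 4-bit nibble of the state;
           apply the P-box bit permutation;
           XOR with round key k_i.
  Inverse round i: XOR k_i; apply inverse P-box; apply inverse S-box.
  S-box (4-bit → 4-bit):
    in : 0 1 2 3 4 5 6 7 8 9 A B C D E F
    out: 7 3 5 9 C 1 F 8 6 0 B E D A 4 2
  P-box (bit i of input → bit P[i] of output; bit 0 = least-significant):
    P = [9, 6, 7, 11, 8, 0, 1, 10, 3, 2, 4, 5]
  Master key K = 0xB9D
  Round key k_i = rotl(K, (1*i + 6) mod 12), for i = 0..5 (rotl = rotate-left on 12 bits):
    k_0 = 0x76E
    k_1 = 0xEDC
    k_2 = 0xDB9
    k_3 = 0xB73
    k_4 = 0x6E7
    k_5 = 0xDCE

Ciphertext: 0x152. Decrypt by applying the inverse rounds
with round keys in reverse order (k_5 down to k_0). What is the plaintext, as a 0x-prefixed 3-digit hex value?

0x884

s_0 = ciphertext = 0x152
s_1 = InvRound(s_0, k_5) = 0x074
s_2 = InvRound(s_1, k_4) = 0xEB2
s_3 = InvRound(s_2, k_3) = 0x9A8
s_4 = InvRound(s_3, k_2) = 0xED9
s_5 = InvRound(s_4, k_1) = 0xFF9
s_6 = InvRound(s_5, k_0) = 0x884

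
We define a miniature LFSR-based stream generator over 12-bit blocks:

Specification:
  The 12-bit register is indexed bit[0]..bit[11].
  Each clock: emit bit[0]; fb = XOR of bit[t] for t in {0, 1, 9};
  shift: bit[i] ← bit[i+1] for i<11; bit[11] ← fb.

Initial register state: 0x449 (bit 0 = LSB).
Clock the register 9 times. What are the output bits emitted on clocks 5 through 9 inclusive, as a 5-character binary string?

reg_0 = 0x449
clock 1: out=1, reg = 0xA24
clock 2: out=0, reg = 0xD12
clock 3: out=0, reg = 0xE89
clock 4: out=1, reg = 0x744
clock 5: out=0, reg = 0xBA2
clock 6: out=0, reg = 0x5D1
clock 7: out=1, reg = 0xAE8
clock 8: out=0, reg = 0xD74
clock 9: out=0, reg = 0x6BA

00100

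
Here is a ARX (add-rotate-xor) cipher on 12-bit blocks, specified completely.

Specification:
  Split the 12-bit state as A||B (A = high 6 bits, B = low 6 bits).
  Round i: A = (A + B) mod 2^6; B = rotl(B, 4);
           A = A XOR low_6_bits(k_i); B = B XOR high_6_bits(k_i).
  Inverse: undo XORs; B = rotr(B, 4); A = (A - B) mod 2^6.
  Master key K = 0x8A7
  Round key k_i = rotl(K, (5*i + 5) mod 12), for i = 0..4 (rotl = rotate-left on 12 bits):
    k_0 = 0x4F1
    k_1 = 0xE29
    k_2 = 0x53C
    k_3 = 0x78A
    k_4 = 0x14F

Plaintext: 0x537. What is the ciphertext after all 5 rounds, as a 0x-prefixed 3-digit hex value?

0x5E0

s_0 = plaintext = 0x537
s_1 = Round(s_0, k_0) = 0xEAE
s_2 = Round(s_1, k_1) = 0x053
s_3 = Round(s_2, k_2) = 0xA20
s_4 = Round(s_3, k_3) = 0x096
s_5 = Round(s_4, k_4) = 0x5E0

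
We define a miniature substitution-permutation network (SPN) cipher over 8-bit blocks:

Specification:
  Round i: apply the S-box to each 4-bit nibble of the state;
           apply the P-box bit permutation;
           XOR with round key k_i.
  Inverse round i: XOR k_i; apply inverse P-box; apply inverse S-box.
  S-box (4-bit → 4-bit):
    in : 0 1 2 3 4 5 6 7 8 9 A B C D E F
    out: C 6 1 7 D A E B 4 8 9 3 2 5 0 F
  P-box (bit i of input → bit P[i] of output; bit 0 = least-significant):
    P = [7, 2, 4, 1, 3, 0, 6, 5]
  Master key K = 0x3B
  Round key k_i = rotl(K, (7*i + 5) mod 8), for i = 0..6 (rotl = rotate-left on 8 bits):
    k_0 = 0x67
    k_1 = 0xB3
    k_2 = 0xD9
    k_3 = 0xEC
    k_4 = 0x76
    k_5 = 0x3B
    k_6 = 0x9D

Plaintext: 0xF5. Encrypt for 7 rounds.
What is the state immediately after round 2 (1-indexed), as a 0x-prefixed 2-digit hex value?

s_0 = plaintext = 0xF5
s_1 = Round(s_0, k_0) = 0x08
s_2 = Round(s_1, k_1) = 0xC3
s_3 = Round(s_2, k_2) = 0x4C
s_4 = Round(s_3, k_3) = 0x80
s_5 = Round(s_4, k_4) = 0x24
s_6 = Round(s_5, k_5) = 0xA1
s_7 = Round(s_6, k_6) = 0xA1

0xC3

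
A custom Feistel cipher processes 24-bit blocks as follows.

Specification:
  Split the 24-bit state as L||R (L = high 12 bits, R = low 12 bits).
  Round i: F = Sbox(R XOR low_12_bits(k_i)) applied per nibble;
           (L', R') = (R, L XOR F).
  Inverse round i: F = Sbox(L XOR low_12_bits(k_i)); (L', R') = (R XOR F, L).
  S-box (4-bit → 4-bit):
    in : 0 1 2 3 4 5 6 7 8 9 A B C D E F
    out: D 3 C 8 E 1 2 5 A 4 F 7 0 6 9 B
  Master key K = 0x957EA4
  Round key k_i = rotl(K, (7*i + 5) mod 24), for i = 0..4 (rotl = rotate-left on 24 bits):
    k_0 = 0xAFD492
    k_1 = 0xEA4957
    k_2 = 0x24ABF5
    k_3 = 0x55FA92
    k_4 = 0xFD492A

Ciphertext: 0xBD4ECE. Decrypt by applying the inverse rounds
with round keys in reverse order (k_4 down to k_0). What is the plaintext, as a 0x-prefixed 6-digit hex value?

0xA09F53

s_0 = ciphertext = 0xBD4ECE
s_1 = InvRound(s_0, k_4) = 0x277BD4
s_2 = InvRound(s_1, k_3) = 0x145277
s_3 = InvRound(s_2, k_2) = 0xD0A145
s_4 = InvRound(s_3, k_1) = 0xF53D0A
s_5 = InvRound(s_4, k_0) = 0xA09F53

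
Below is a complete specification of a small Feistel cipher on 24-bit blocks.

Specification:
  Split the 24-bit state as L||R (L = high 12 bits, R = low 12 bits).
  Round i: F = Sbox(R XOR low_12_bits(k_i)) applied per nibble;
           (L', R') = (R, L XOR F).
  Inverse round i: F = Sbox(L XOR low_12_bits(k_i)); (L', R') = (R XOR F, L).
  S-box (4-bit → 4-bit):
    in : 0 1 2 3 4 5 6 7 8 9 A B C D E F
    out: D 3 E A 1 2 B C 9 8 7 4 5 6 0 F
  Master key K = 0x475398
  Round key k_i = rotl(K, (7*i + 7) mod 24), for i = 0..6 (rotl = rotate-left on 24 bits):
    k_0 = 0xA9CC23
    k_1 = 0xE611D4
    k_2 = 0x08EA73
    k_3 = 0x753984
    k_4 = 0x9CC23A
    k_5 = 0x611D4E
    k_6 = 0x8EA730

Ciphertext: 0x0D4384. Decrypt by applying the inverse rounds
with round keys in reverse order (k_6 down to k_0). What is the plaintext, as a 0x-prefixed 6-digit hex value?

s_0 = ciphertext = 0x0D4384
s_1 = InvRound(s_0, k_6) = 0xF850D4
s_2 = InvRound(s_1, k_5) = 0xE80F85
s_3 = InvRound(s_2, k_4) = 0xAC2E80
s_4 = InvRound(s_3, k_3) = 0x49BAC2
s_5 = InvRound(s_4, k_2) = 0xACB49B
s_6 = InvRound(s_5, k_1) = 0x0A4ACB
s_7 = InvRound(s_6, k_0) = 0xF570A4

0xF570A4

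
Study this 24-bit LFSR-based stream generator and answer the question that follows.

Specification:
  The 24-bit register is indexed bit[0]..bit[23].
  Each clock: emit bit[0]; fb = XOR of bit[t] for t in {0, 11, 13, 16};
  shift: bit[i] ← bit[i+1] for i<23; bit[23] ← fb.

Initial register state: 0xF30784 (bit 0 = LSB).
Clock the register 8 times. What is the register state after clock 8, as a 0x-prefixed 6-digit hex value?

0x8FF307

reg_0 = 0xF30784
clock 1: out=0, reg = 0xF983C2
clock 2: out=0, reg = 0xFCC1E1
clock 3: out=1, reg = 0xFE60F0
clock 4: out=0, reg = 0xFF3078
clock 5: out=0, reg = 0x7F983C
clock 6: out=0, reg = 0x3FCC1E
clock 7: out=0, reg = 0x1FE60F
clock 8: out=1, reg = 0x8FF307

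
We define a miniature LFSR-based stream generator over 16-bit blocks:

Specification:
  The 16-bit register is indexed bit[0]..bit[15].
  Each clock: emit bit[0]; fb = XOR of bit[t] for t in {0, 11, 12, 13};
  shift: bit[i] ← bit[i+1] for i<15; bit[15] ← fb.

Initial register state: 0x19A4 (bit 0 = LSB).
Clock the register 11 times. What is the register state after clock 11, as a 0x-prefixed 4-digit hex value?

reg_0 = 0x19A4
clock 1: out=0, reg = 0x0CD2
clock 2: out=0, reg = 0x8669
clock 3: out=1, reg = 0xC334
clock 4: out=0, reg = 0x619A
clock 5: out=0, reg = 0xB0CD
clock 6: out=1, reg = 0xD866
clock 7: out=0, reg = 0x6C33
clock 8: out=1, reg = 0xB619
clock 9: out=1, reg = 0xDB0C
clock 10: out=0, reg = 0x6D86
clock 11: out=0, reg = 0x36C3

0x36C3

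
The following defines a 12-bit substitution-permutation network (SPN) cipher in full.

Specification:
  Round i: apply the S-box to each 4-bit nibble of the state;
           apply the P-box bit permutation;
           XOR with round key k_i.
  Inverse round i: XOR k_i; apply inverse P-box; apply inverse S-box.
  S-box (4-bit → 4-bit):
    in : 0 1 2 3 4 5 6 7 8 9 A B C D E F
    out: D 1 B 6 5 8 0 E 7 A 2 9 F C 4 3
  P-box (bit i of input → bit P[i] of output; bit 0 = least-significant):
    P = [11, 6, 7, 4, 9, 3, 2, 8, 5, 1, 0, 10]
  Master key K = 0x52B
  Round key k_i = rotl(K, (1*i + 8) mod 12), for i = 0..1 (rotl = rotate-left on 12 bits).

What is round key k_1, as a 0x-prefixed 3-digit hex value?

0x6A5

K = 0x52B
k_0 = rotl(K, (1*0+8) mod 12) = rotl(K, 8) = 0xB52
k_1 = rotl(K, (1*1+8) mod 12) = rotl(K, 9) = 0x6A5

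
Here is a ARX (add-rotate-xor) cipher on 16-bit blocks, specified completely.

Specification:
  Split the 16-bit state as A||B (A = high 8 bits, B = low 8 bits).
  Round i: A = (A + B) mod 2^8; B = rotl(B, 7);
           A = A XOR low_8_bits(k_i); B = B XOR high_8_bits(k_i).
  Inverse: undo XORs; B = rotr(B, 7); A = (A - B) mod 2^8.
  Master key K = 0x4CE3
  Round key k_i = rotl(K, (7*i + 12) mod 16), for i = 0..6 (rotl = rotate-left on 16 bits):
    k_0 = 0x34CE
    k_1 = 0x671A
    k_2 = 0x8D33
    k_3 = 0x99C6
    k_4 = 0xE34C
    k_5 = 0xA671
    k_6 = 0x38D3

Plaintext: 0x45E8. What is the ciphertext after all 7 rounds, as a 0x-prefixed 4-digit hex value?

0x3342

s_0 = plaintext = 0x45E8
s_1 = Round(s_0, k_0) = 0xE340
s_2 = Round(s_1, k_1) = 0x3947
s_3 = Round(s_2, k_2) = 0xB32E
s_4 = Round(s_3, k_3) = 0x278E
s_5 = Round(s_4, k_4) = 0xF9A4
s_6 = Round(s_5, k_5) = 0xECF4
s_7 = Round(s_6, k_6) = 0x3342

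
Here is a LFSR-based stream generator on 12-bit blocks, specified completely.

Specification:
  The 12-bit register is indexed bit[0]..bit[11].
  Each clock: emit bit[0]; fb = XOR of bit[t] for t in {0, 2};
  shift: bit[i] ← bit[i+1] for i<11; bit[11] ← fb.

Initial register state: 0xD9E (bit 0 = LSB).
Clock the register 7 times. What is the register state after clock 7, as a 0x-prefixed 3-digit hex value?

reg_0 = 0xD9E
clock 1: out=0, reg = 0xECF
clock 2: out=1, reg = 0x767
clock 3: out=1, reg = 0x3B3
clock 4: out=1, reg = 0x9D9
clock 5: out=1, reg = 0xCEC
clock 6: out=0, reg = 0xE76
clock 7: out=0, reg = 0xF3B

0xF3B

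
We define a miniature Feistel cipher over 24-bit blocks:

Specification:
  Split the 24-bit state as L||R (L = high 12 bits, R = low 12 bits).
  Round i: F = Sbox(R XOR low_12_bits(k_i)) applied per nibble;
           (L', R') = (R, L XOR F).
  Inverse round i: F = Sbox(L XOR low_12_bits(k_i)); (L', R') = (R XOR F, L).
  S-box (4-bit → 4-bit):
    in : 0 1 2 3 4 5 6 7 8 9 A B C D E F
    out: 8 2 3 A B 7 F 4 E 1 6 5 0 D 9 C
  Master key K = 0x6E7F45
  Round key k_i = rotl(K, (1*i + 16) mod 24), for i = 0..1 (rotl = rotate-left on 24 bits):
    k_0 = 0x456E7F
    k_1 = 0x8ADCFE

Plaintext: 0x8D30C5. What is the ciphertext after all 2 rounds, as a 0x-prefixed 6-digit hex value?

s_0 = plaintext = 0x8D30C5
s_1 = Round(s_0, k_0) = 0x0C5185
s_2 = Round(s_1, k_1) = 0x185D80

0x185D80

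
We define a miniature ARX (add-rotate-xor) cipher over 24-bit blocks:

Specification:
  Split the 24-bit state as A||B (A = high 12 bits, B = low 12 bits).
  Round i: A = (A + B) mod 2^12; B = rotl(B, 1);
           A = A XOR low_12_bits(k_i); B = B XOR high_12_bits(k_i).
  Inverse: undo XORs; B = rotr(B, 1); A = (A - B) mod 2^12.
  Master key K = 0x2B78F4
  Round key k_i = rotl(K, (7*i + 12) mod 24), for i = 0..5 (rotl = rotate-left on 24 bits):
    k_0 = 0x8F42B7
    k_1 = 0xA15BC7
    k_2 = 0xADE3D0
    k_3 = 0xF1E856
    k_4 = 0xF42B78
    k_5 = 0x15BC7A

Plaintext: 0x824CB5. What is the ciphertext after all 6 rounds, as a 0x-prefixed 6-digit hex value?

0x4AC7E9

s_0 = plaintext = 0x824CB5
s_1 = Round(s_0, k_0) = 0x66E19F
s_2 = Round(s_1, k_1) = 0x3CA92B
s_3 = Round(s_2, k_2) = 0xF25889
s_4 = Round(s_3, k_3) = 0xFF8E0D
s_5 = Round(s_4, k_4) = 0x57D359
s_6 = Round(s_5, k_5) = 0x4AC7E9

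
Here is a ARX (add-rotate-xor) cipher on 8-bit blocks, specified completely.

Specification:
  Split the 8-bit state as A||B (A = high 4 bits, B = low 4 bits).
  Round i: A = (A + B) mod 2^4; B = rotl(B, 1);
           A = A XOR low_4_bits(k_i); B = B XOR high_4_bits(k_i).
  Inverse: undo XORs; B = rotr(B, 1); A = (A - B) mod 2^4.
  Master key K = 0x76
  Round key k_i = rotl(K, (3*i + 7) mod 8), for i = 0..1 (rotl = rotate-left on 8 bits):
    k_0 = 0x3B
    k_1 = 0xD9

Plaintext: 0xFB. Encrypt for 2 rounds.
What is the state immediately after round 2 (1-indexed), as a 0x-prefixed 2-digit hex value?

s_0 = plaintext = 0xFB
s_1 = Round(s_0, k_0) = 0x14
s_2 = Round(s_1, k_1) = 0xC5

0xC5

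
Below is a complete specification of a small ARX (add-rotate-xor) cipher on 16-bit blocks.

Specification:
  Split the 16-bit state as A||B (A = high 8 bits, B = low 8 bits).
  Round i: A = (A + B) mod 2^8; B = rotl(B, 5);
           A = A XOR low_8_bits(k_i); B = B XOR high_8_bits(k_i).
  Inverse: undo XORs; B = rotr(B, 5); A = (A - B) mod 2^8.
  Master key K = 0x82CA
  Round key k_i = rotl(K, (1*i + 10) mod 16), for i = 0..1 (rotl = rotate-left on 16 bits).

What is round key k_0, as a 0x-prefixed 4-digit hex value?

K = 0x82CA
k_0 = rotl(K, (1*0+10) mod 16) = rotl(K, 10) = 0x2A0B

0x2A0B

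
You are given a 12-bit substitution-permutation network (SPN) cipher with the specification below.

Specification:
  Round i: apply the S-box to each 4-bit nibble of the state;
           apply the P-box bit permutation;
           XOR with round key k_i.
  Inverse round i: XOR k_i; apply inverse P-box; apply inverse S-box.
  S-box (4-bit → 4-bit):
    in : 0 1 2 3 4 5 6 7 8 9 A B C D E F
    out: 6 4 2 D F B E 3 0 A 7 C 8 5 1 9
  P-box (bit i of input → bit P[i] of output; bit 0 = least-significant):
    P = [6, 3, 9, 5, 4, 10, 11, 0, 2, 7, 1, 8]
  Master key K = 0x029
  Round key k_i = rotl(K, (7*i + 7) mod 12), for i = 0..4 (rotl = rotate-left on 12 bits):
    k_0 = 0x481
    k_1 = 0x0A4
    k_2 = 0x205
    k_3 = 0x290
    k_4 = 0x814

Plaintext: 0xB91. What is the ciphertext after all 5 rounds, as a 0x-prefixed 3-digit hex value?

s_0 = plaintext = 0xB91
s_1 = Round(s_0, k_0) = 0x382
s_2 = Round(s_1, k_1) = 0x1AA
s_3 = Round(s_2, k_2) = 0xC5F
s_4 = Round(s_3, k_3) = 0x7E1
s_5 = Round(s_4, k_4) = 0xA80

0xA80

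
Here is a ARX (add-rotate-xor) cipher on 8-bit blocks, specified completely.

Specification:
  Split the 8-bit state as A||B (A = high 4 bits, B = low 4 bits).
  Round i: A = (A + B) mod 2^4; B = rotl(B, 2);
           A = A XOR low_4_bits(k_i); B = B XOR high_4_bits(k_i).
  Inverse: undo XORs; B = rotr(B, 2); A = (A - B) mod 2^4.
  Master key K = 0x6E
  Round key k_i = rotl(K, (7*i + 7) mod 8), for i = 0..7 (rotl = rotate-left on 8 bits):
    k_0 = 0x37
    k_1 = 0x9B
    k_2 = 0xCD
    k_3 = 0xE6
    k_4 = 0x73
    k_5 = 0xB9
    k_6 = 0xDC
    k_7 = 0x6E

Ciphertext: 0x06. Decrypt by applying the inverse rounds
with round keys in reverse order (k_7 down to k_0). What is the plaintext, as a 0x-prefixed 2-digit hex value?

0x79

s_0 = ciphertext = 0x06
s_1 = InvRound(s_0, k_7) = 0xE0
s_2 = InvRound(s_1, k_6) = 0xB7
s_3 = InvRound(s_2, k_5) = 0xF3
s_4 = InvRound(s_3, k_4) = 0xB1
s_5 = InvRound(s_4, k_3) = 0xEF
s_6 = InvRound(s_5, k_2) = 0x7C
s_7 = InvRound(s_6, k_1) = 0x75
s_8 = InvRound(s_7, k_0) = 0x79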